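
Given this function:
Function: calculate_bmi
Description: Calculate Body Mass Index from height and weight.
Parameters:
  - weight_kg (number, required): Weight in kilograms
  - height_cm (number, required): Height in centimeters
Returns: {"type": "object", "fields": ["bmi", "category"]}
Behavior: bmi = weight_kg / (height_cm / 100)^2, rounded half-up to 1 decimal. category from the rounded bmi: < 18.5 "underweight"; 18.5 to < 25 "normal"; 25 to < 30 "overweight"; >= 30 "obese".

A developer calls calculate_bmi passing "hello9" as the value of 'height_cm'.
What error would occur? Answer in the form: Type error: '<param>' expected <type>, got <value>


Spec: 'height_cm' is declared as number; "hello9" is a string.
Type error: 'height_cm' expected number, got "hello9"


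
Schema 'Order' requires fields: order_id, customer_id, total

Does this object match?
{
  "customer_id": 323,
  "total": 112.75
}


Checking required fields...
Missing: order_id
Invalid - missing required field 'order_id'


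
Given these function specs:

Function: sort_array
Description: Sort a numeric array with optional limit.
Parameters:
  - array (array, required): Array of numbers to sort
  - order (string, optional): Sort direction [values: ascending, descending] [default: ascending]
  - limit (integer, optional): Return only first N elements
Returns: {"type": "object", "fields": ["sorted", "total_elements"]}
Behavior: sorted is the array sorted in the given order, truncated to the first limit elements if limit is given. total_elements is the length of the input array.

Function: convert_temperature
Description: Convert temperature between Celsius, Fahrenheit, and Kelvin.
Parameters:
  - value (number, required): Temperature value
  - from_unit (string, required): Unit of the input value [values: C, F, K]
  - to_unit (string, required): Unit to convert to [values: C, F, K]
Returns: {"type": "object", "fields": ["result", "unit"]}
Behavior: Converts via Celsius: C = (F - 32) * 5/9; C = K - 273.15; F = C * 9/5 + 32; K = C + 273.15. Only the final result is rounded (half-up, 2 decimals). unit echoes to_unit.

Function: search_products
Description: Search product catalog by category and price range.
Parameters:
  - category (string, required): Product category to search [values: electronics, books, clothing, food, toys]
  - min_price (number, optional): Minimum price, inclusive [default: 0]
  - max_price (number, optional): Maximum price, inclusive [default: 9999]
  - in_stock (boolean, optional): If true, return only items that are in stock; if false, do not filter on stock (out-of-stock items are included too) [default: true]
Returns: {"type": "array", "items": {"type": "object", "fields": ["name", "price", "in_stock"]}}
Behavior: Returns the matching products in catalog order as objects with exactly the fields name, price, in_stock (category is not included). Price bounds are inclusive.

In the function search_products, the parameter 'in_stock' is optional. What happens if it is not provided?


The search_products spec declares:
  - in_stock (boolean, optional): If true, return only items that are in stock; if false, do not filter on stock (out-of-stock items are included too) [default: true]
It defaults to true


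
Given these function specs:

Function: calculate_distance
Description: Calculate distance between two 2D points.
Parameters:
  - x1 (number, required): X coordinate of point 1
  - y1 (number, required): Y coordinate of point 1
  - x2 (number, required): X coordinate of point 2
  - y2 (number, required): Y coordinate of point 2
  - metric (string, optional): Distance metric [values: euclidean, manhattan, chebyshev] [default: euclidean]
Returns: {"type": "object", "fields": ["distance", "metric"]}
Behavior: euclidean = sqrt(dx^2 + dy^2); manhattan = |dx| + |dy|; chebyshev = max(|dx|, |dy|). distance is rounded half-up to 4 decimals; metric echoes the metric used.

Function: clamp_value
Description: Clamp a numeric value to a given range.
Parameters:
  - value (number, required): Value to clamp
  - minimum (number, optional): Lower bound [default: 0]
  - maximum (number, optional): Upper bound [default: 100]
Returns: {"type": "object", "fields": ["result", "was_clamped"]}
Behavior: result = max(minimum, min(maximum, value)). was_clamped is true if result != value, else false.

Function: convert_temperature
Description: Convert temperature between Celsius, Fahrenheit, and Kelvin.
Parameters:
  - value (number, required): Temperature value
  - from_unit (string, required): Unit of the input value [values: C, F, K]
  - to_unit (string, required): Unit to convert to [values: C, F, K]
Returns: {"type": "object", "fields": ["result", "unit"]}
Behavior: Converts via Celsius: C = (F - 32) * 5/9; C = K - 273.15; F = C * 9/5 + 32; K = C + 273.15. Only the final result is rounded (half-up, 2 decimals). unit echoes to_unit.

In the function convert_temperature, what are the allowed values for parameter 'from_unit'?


The convert_temperature spec declares:
  - from_unit (string, required): Unit of the input value [values: C, F, K]
Allowed values:
C, F, K


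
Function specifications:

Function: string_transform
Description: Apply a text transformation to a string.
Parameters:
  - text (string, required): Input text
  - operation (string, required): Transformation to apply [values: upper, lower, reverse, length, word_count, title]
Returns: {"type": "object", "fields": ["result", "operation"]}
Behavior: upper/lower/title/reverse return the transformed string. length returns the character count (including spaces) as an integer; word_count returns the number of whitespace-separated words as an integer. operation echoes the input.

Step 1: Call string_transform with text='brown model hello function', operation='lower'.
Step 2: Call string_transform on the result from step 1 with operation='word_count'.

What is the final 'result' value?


Step 1: string_transform(text='brown model hello function', operation='lower')
  -> result = 'brown model hello function'
Step 2: string_transform(text='brown model hello function', operation='word_count')
  words: brown, model, hello, function -> 4
  -> result = 4
4


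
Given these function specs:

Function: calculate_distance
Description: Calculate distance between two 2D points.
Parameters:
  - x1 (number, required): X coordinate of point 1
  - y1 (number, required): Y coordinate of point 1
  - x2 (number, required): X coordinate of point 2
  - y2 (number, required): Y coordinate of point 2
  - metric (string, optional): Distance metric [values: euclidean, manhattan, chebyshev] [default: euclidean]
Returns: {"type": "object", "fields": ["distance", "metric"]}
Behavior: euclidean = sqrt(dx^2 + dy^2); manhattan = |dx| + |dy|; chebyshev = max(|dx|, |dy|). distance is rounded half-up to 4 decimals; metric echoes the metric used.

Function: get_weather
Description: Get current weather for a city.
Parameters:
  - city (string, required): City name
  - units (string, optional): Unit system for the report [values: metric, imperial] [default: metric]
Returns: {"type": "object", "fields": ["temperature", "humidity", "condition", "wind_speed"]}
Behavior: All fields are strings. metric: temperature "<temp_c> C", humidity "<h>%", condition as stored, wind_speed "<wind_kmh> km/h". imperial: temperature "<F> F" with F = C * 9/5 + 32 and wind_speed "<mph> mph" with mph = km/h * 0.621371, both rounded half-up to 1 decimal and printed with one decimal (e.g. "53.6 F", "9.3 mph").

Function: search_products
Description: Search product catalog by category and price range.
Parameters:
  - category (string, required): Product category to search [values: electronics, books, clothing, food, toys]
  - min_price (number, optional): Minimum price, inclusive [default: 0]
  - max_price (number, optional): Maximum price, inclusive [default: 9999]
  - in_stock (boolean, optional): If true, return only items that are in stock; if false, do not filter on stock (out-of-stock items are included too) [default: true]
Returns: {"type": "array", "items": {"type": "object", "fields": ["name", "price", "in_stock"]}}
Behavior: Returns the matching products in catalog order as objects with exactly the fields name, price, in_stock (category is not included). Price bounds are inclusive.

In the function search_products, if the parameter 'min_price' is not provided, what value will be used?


The search_products spec declares:
  - min_price (number, optional): Minimum price, inclusive [default: 0]
Default:
0


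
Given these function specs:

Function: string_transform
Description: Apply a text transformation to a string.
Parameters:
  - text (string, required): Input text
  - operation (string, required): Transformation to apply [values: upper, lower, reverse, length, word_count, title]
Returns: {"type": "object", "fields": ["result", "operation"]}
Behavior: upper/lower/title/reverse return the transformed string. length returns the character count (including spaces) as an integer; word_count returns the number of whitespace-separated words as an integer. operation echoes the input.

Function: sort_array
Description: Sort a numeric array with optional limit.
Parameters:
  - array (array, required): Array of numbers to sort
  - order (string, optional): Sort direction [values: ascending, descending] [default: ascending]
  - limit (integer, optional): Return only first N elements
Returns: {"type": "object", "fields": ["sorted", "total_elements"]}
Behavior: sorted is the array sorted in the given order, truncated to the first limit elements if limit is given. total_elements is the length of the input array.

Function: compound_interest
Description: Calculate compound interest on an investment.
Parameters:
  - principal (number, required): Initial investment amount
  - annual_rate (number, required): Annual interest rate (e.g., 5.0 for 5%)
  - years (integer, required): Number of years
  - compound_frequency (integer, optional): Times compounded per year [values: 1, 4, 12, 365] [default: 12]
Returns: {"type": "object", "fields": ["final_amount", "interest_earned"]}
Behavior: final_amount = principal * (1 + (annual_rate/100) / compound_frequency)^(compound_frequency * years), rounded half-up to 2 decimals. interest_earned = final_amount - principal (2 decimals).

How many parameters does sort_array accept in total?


Parameters of sort_array: array (required), order (optional), limit (optional)
Total:
3


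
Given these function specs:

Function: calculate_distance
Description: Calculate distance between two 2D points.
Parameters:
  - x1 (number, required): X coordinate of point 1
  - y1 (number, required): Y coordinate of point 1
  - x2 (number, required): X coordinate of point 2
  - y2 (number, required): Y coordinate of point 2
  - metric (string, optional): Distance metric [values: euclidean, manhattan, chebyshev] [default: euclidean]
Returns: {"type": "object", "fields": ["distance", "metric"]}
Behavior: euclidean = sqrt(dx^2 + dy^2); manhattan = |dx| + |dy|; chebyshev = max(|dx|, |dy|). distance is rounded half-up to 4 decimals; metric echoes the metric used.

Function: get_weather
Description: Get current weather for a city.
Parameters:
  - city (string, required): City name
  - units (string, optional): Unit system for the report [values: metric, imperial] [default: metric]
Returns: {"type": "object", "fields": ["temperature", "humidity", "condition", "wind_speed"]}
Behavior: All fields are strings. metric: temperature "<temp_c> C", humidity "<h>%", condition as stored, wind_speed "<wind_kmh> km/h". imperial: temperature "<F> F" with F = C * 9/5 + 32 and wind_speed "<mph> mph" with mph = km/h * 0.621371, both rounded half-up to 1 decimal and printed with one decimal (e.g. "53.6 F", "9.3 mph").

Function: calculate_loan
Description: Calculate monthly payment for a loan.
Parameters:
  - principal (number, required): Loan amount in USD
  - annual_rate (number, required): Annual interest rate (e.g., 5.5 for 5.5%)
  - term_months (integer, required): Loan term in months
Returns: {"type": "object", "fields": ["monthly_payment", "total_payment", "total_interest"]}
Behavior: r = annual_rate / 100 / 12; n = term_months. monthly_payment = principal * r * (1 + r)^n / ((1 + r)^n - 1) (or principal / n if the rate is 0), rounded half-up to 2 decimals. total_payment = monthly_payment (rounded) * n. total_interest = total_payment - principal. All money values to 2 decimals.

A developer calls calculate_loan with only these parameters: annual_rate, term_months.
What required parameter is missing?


Required parameters: principal, annual_rate, term_months
Provided: annual_rate, term_months
Missing: principal
principal


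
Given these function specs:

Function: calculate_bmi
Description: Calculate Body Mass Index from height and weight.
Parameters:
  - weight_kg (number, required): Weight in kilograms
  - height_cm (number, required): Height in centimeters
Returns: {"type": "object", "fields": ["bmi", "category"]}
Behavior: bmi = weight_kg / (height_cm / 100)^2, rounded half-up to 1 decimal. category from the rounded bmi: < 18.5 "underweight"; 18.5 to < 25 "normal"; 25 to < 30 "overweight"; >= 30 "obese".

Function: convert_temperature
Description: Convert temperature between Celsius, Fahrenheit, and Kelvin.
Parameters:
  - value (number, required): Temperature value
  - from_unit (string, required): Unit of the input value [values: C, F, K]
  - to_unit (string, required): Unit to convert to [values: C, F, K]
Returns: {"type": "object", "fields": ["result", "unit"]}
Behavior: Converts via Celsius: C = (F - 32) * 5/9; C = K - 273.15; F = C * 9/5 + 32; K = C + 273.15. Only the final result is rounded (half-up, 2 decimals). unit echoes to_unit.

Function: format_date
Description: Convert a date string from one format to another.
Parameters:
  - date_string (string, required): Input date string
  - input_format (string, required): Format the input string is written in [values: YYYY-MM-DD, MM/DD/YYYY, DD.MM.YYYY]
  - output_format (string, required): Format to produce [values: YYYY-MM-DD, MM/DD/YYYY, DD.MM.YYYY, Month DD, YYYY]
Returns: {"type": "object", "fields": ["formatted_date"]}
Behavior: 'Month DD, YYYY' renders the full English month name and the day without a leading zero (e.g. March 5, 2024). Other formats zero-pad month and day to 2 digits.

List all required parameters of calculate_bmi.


Parameters of calculate_bmi and their required/optional flag:
  weight_kg: required
  height_cm: required
height_cm, weight_kg


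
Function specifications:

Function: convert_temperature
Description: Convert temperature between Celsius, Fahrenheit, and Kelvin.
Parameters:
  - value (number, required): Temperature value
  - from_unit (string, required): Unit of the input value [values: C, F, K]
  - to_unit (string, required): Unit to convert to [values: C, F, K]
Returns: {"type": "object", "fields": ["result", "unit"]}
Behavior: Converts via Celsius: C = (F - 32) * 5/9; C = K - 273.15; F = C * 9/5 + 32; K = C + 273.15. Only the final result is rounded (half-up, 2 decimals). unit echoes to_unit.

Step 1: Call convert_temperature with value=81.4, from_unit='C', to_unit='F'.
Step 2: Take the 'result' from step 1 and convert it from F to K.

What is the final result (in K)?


Step 1: convert_temperature(value=81.4, from_unit=C, to_unit=F)
  Input already in C: 81.4
  To F: 81.4 * 9/5 + 32 = 178.52
  Round to 2 decimals: 178.52
  -> result = 178.52 F
Step 2: convert_temperature(value=178.52, from_unit=F, to_unit=K)
  To C: (178.52 - 32) * 5/9 = 81.4
  To K: 81.4 + 273.15 = 354.55
  Round to 2 decimals: 354.55
  -> result = 354.55 K
354.55 K


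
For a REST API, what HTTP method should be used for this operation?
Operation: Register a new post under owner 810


GET = read, POST = create, PUT = update/replace, DELETE = remove
This operation is a create.
POST


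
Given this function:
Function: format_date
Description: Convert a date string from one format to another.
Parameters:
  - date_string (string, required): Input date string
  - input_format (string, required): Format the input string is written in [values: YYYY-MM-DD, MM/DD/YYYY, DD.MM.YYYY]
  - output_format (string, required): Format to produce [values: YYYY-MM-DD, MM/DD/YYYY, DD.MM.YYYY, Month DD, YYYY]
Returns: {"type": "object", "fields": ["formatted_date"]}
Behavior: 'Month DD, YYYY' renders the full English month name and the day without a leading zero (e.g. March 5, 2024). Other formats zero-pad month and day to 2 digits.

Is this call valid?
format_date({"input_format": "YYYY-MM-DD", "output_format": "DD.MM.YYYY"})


Checking required parameters...
Missing required parameter: date_string
Invalid - missing required parameter 'date_string'


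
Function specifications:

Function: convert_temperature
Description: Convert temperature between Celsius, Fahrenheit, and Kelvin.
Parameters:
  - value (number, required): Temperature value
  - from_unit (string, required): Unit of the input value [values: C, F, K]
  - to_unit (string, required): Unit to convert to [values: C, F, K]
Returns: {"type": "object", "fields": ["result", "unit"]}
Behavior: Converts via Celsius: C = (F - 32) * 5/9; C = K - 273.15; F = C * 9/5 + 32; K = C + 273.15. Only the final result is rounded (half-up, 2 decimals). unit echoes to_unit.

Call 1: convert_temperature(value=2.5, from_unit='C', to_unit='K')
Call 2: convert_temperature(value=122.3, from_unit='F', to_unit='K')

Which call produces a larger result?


Call 1:
  Input already in C: 2.5
  To K: 2.5 + 273.15 = 275.65
  Round to 2 decimals: 275.65
  -> 275.65 K
Call 2:
  To C: (122.3 - 32) * 5/9 = 50.166667
  To K: 50.166667 + 273.15 = 323.316667
  Round to 2 decimals: 323.32
  -> 323.32 K
Call 2 (323.32 K)


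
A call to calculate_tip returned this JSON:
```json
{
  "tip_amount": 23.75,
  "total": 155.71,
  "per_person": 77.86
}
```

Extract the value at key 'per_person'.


77.86


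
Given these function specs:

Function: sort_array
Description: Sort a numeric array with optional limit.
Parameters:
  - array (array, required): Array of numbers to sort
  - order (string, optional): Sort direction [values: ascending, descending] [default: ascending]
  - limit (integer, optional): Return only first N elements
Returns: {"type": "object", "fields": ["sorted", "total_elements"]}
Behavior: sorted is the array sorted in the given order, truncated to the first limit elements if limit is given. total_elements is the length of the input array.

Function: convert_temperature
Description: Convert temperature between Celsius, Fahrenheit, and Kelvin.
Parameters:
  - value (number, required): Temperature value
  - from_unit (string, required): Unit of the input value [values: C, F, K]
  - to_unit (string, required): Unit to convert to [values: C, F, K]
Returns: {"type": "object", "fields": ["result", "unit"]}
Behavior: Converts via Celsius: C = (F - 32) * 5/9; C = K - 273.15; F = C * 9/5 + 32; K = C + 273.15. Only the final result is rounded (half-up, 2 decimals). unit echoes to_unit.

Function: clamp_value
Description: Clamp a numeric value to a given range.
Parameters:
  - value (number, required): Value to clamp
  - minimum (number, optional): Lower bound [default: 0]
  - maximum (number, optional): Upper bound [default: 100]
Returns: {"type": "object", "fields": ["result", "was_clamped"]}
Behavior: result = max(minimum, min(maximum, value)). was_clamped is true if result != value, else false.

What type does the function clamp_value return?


The clamp_value spec declares Returns: {"type": "object", "fields": ["result", "was_clamped"]}
Type:
object


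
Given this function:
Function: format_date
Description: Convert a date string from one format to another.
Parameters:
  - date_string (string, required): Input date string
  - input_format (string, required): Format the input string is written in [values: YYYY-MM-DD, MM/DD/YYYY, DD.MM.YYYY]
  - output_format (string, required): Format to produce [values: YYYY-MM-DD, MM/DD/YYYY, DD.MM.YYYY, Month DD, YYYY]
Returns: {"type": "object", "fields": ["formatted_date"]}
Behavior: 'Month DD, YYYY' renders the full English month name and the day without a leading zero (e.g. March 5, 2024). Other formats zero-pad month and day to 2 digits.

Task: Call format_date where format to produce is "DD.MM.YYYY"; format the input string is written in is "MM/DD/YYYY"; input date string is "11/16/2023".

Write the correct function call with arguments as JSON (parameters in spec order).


Mapping each described value to its parameter name:
  'Format to produce' -> output_format = "DD.MM.YYYY"
  'Format the input string is written in' -> input_format = "MM/DD/YYYY"
  'Input date string' -> date_string = "11/16/2023"
format_date({"date_string": "11/16/2023", "input_format": "MM/DD/YYYY", "output_format": "DD.MM.YYYY"})


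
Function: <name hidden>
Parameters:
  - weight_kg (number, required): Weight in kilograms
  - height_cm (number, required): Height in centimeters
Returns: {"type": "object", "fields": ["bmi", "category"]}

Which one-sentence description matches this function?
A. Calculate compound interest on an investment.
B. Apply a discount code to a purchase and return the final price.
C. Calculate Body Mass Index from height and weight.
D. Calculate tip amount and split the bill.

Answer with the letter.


Parameters weight_kg, height_cm and return ["bmi", "category"] fit: Calculate Body Mass Index from height and weight.
C


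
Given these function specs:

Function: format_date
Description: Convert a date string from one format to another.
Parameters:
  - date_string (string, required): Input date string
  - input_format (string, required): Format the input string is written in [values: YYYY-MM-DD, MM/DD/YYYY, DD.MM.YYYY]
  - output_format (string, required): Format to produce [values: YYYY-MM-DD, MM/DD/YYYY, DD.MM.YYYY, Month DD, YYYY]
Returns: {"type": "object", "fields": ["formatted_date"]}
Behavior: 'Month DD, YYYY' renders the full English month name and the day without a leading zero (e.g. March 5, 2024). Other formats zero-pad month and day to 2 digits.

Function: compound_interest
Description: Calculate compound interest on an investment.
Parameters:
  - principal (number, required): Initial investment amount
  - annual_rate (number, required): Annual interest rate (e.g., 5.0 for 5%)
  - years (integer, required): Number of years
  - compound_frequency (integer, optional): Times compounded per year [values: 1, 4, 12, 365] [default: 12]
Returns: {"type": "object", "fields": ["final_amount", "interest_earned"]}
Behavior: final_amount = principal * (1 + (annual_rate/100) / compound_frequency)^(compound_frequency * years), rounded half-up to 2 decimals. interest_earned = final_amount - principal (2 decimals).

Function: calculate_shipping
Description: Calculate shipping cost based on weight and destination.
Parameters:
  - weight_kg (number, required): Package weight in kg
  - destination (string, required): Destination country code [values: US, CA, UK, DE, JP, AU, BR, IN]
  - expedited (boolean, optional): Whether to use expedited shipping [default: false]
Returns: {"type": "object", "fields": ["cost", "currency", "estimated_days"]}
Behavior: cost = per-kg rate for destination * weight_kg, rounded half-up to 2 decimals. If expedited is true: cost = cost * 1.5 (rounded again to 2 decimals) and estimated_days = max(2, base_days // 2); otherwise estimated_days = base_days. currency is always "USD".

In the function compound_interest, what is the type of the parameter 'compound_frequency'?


The compound_interest spec declares:
  - compound_frequency (integer, optional): Times compounded per year [values: 1, 4, 12, 365] [default: 12]
Type:
integer


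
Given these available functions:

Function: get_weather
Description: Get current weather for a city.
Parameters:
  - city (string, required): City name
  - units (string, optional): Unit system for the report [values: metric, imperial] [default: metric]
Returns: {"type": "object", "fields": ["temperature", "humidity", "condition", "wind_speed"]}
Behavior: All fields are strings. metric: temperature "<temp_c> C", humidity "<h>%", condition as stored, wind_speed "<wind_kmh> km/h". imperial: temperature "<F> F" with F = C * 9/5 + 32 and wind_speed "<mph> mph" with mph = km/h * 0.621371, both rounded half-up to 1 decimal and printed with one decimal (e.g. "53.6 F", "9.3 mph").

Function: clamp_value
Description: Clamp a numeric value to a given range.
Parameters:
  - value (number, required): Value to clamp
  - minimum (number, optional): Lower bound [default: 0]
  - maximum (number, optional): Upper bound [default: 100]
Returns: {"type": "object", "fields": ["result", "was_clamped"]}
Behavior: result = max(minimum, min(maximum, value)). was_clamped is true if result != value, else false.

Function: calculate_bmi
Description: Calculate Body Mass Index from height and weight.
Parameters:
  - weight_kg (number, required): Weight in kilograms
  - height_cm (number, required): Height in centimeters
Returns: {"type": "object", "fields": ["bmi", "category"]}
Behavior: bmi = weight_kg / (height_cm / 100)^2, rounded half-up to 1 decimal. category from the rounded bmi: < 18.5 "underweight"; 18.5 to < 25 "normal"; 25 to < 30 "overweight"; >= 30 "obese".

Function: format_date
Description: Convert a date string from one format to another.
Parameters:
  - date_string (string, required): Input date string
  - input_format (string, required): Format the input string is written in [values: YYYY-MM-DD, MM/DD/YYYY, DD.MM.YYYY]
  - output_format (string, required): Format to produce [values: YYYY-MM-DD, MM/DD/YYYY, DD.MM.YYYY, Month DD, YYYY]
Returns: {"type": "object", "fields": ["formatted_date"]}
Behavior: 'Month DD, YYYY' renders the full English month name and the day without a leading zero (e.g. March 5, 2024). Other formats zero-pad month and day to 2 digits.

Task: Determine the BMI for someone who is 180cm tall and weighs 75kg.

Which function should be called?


The task needs a function whose description is: Calculate Body Mass Index from height and weight.
calculate_bmi


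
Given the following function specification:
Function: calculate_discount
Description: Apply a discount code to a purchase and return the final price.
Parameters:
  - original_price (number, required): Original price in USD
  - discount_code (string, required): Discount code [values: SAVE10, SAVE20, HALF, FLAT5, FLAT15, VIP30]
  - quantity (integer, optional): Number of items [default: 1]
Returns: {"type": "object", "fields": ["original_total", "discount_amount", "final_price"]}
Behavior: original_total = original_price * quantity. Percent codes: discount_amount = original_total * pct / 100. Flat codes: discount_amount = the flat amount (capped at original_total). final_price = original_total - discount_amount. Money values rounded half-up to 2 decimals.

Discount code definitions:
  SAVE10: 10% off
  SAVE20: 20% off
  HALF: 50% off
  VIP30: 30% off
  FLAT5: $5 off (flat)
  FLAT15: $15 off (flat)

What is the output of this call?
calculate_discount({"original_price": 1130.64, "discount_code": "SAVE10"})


Defaults applied: quantity=1
original_total = 1130.64 * 1 = 1130.64
SAVE10 = 10% off: discount_amount = 1130.64 * 10/100 = 113.064 -> 113.06
final_price = 1130.64 - 113.06 = 1017.58
Output:
{"original_total": 1130.64, "discount_amount": 113.06, "final_price": 1017.58}


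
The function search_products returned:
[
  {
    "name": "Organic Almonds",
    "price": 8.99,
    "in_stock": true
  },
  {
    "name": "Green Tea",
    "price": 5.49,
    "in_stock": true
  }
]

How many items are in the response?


Items: Organic Almonds, Green Tea
2


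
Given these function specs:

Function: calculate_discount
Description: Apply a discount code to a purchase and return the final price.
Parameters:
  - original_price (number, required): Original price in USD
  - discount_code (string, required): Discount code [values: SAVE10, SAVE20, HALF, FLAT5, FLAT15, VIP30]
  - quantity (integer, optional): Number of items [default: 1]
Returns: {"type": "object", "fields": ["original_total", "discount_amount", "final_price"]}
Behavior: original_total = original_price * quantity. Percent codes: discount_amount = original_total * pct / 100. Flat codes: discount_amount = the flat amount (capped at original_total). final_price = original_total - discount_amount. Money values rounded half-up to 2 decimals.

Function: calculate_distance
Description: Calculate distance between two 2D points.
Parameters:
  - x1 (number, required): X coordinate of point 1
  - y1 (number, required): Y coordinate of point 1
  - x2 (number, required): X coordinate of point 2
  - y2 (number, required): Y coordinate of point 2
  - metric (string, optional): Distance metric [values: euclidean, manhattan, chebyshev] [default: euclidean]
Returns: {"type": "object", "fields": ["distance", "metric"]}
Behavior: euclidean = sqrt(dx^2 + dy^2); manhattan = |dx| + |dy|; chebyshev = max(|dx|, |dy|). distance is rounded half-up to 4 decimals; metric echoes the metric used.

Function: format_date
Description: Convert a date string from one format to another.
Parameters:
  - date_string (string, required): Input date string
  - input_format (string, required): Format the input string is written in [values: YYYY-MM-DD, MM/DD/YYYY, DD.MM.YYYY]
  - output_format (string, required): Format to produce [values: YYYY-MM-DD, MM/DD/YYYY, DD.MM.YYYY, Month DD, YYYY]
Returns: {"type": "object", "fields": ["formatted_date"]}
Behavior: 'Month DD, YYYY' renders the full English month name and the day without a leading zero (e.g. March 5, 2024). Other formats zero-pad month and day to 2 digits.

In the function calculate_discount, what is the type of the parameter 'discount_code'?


The calculate_discount spec declares:
  - discount_code (string, required): Discount code [values: SAVE10, SAVE20, HALF, FLAT5, FLAT15, VIP30]
Type:
string


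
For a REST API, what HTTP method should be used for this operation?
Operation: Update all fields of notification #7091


GET = read, POST = create, PUT = update/replace, DELETE = remove
This operation is an update/replace.
PUT


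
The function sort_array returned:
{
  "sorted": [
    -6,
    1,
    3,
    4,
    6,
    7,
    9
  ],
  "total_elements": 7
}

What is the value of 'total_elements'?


7


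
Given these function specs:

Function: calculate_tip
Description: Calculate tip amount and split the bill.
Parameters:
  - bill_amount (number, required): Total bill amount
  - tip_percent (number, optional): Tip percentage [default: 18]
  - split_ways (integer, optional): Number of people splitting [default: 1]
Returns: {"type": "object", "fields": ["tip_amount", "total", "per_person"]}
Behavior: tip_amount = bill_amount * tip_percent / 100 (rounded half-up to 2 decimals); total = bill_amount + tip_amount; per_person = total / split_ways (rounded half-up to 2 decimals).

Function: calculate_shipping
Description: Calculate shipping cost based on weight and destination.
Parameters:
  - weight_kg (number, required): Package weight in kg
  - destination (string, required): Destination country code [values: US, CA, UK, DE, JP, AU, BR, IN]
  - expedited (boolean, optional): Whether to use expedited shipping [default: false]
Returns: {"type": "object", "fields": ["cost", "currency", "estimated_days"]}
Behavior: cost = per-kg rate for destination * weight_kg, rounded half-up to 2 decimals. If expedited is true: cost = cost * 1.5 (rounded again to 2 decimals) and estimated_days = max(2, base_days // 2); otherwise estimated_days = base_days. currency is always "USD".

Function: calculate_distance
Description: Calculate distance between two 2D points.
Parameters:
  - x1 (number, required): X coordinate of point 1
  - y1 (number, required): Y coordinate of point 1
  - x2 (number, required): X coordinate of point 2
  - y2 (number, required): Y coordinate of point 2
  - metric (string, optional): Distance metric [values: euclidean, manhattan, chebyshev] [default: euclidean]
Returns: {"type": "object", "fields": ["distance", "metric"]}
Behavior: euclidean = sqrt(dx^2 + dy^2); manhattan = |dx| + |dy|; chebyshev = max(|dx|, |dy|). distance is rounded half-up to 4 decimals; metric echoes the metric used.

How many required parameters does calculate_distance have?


Parameters of calculate_distance: x1 (required), y1 (required), x2 (required), y2 (required), metric (optional)
Required count:
4


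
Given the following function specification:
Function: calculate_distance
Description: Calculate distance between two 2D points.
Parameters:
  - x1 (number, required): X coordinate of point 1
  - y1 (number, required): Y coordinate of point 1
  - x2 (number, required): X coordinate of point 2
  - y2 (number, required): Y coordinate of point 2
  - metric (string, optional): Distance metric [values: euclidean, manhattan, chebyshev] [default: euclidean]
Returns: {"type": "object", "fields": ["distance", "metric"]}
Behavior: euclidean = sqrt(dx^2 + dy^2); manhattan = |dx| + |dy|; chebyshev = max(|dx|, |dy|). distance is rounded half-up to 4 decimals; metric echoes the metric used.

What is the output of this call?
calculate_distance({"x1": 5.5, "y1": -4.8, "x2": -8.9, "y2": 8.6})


Defaults applied: metric=euclidean
|dx| = |-8.9 - 5.5| = 14.4; |dy| = |8.6 - -4.8| = 13.4
euclidean: sqrt(14.4^2 + 13.4^2) = sqrt(386.92) = 19.670282
Round to 4 decimals: 19.6703
Output:
{"distance": 19.6703, "metric": "euclidean"}


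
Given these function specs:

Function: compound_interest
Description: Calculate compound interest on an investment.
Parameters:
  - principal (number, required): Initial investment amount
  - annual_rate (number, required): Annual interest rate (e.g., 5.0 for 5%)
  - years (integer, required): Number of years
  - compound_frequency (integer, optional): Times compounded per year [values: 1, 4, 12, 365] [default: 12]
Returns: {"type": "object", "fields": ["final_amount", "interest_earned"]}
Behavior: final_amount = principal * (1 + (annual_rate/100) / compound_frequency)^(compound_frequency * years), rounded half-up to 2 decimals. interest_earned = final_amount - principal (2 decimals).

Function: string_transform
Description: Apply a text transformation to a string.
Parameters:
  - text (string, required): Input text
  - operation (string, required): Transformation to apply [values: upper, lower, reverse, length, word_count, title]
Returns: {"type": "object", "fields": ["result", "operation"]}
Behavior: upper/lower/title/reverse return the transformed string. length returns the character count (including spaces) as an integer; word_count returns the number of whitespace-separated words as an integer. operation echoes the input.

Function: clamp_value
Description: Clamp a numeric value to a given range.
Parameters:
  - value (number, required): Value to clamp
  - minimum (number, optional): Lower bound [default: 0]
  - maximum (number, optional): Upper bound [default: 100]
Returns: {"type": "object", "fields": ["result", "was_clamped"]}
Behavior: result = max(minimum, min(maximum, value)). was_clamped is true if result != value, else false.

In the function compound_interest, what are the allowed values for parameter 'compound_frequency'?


The compound_interest spec declares:
  - compound_frequency (integer, optional): Times compounded per year [values: 1, 4, 12, 365] [default: 12]
Allowed values:
1, 4, 12, 365


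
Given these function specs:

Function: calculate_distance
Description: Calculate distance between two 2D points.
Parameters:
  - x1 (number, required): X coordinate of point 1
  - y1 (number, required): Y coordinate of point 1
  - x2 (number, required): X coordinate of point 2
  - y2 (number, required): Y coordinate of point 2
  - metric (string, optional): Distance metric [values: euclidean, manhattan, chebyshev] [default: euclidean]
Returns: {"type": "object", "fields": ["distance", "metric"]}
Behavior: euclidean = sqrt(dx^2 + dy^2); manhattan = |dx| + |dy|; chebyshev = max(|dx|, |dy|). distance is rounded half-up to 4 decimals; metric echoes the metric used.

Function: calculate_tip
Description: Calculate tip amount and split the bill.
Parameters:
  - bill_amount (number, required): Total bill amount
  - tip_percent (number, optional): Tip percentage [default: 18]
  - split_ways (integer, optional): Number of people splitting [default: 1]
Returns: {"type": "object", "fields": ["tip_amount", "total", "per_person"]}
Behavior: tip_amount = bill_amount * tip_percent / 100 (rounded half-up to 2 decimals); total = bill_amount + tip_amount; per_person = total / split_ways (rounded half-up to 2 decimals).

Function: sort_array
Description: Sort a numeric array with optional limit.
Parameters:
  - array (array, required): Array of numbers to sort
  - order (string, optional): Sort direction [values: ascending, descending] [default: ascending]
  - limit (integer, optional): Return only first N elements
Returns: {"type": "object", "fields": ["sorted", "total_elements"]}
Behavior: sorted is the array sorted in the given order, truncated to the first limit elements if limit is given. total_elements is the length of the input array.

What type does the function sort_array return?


The sort_array spec declares Returns: {"type": "object", "fields": ["sorted", "total_elements"]}
Type:
object


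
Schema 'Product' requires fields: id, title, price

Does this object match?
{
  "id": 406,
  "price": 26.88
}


Checking required fields...
Missing: title
Invalid - missing required field 'title'


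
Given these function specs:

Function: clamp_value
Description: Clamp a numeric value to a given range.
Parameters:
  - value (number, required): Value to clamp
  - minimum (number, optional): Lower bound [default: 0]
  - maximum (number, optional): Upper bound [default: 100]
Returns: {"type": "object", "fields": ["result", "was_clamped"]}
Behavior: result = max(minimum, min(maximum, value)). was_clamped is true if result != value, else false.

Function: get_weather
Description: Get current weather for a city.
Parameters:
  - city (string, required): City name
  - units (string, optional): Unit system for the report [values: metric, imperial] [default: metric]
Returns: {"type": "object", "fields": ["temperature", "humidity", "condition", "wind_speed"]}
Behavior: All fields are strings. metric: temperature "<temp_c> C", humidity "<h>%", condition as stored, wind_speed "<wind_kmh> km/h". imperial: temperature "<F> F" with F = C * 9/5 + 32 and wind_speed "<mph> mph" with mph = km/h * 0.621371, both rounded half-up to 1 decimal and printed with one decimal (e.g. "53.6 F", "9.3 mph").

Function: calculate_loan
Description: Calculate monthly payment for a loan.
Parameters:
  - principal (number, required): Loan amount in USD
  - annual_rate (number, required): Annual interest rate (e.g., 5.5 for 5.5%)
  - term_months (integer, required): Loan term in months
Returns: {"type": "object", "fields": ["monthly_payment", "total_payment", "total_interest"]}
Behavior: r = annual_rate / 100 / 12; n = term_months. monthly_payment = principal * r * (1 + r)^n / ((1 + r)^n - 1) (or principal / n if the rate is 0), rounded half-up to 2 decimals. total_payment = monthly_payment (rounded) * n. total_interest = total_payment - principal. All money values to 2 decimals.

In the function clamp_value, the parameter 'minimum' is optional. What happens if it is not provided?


The clamp_value spec declares:
  - minimum (number, optional): Lower bound [default: 0]
It defaults to 0


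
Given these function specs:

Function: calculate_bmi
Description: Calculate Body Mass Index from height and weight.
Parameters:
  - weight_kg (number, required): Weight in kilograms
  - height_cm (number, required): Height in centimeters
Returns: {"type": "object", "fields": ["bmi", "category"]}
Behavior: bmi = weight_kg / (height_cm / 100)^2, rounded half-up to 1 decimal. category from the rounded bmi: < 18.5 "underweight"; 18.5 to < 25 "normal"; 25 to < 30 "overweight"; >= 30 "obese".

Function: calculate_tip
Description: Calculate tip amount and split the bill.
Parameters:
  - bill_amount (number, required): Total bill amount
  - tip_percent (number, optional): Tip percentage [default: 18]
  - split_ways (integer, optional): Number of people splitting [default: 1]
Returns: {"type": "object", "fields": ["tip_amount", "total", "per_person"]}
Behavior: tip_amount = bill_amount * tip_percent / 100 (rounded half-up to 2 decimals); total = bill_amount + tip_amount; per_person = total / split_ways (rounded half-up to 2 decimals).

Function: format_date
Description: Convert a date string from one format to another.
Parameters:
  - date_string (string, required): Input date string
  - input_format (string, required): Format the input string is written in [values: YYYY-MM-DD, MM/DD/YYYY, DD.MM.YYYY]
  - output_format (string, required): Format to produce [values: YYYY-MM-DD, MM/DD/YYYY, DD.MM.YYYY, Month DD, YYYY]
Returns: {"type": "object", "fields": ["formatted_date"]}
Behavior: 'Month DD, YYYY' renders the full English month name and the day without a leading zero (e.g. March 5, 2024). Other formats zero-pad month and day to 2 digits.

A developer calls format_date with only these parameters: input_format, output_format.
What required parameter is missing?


Required parameters: date_string, input_format, output_format
Provided: input_format, output_format
Missing: date_string
date_string
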